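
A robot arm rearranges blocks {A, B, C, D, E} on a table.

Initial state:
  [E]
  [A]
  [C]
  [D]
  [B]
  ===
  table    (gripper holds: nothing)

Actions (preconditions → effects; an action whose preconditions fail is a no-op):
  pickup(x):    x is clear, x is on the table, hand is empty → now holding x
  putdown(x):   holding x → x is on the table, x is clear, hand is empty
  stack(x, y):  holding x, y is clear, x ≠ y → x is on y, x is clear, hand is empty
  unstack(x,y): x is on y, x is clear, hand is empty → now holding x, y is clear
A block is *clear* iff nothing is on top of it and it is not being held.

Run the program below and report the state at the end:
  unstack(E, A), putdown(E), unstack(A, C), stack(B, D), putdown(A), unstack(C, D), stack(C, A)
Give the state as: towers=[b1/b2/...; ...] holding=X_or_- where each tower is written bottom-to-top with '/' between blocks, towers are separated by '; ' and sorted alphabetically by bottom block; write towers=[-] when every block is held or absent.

step 1 (unstack(E, A)): towers=[B/D/C/A] holding=E
step 2 (putdown(E)): towers=[B/D/C/A; E] holding=-
step 3 (unstack(A, C)): towers=[B/D/C; E] holding=A
step 4 (stack(B, D)) [no-op]: towers=[B/D/C; E] holding=A
step 5 (putdown(A)): towers=[A; B/D/C; E] holding=-
step 6 (unstack(C, D)): towers=[A; B/D; E] holding=C
step 7 (stack(C, A)): towers=[A/C; B/D; E] holding=-

towers=[A/C; B/D; E] holding=-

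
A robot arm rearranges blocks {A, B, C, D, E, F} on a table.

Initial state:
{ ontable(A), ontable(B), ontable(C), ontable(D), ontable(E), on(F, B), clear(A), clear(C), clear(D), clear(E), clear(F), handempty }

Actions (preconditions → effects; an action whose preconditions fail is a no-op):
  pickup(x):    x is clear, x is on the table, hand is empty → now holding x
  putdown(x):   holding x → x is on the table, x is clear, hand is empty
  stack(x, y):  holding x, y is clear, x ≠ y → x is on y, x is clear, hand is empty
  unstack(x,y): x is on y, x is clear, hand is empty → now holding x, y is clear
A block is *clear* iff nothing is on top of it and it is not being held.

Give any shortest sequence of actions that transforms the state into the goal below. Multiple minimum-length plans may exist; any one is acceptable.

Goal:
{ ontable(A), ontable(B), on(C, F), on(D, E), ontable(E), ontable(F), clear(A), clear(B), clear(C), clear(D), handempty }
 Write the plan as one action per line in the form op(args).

step 1 (unstack(F, B)): towers=[A; B; C; D; E] holding=F
step 2 (putdown(F)): towers=[A; B; C; D; E; F] holding=-
step 3 (pickup(D)): towers=[A; B; C; E; F] holding=D
step 4 (stack(D, E)): towers=[A; B; C; E/D; F] holding=-
step 5 (pickup(C)): towers=[A; B; E/D; F] holding=C
step 6 (stack(C, F)): towers=[A; B; E/D; F/C] holding=-
goal check: towers=[A; B; E/D; F/C] holding=- — reached (length 6, optimal by BFS)

unstack(F, B)
putdown(F)
pickup(D)
stack(D, E)
pickup(C)
stack(C, F)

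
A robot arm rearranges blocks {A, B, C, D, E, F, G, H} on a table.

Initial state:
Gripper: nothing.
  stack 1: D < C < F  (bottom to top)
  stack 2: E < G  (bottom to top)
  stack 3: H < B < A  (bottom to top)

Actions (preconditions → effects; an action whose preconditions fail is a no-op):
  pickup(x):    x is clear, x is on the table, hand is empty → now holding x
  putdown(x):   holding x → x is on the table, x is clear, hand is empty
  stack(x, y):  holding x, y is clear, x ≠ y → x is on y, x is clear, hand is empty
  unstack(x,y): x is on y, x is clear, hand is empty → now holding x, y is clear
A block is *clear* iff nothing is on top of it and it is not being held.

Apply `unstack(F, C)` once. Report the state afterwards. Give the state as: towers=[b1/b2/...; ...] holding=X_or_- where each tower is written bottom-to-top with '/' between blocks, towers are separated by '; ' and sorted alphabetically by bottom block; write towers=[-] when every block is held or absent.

before: towers=[D/C/F; E/G; H/B/A] holding=-
pre[unstack(F, C)]: on(F,C) ✓, clear(F) ✓, handempty ✓
all met → apply unstack(F, C)
after:  towers=[D/C; E/G; H/B/A] holding=F

towers=[D/C; E/G; H/B/A] holding=F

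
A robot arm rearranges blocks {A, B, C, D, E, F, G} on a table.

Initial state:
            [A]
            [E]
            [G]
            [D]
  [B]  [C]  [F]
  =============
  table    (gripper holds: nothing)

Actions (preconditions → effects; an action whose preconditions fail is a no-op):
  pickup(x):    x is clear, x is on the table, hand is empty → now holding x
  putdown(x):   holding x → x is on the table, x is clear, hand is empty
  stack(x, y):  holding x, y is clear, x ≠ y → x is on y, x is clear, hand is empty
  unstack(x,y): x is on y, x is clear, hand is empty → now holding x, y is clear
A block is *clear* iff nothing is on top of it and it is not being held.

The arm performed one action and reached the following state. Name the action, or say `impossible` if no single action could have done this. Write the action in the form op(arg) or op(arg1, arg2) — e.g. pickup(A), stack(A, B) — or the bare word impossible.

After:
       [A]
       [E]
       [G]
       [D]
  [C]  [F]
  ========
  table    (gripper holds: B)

target: towers=[C; F/D/G/E/A] holding=B
         pickup(B) → towers=[C; F/D/G/E/A] holding=B  ← match
     unstack(A, E) → towers=[B; C; F/D/G/E] holding=A
         pickup(C) → towers=[B; F/D/G/E/A] holding=C

pickup(B)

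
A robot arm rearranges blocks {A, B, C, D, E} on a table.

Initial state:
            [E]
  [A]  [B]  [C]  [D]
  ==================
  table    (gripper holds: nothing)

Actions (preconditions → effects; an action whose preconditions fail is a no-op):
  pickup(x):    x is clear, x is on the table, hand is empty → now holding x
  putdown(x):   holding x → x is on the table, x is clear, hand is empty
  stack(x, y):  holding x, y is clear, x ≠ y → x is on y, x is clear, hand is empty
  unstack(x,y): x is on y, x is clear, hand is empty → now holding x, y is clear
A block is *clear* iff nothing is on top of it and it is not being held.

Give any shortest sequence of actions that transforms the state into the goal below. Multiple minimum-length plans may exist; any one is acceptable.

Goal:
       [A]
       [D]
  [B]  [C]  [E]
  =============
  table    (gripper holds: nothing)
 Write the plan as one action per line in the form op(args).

step 1 (unstack(E, C)): towers=[A; B; C; D] holding=E
step 2 (putdown(E)): towers=[A; B; C; D; E] holding=-
step 3 (pickup(D)): towers=[A; B; C; E] holding=D
step 4 (stack(D, C)): towers=[A; B; C/D; E] holding=-
step 5 (pickup(A)): towers=[B; C/D; E] holding=A
step 6 (stack(A, D)): towers=[B; C/D/A; E] holding=-
goal check: towers=[B; C/D/A; E] holding=- — reached (length 6, optimal by BFS)

unstack(E, C)
putdown(E)
pickup(D)
stack(D, C)
pickup(A)
stack(A, D)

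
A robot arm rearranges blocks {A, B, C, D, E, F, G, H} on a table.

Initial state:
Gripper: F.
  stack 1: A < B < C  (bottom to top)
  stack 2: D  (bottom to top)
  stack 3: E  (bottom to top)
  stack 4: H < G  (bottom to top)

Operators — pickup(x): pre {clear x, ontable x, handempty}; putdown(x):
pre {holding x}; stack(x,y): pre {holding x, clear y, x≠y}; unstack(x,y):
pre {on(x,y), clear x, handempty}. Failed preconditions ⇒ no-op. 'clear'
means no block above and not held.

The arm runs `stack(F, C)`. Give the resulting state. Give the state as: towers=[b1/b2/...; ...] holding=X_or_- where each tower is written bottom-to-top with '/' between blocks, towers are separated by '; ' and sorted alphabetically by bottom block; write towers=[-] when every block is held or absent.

towers=[A/B/C/F; D; E; H/G] holding=-

before: towers=[A/B/C; D; E; H/G] holding=F
pre[stack(F, C)]: holding(F) ✓, clear(C) ✓, F≠C ✓
all met → apply stack(F, C)
after:  towers=[A/B/C/F; D; E; H/G] holding=-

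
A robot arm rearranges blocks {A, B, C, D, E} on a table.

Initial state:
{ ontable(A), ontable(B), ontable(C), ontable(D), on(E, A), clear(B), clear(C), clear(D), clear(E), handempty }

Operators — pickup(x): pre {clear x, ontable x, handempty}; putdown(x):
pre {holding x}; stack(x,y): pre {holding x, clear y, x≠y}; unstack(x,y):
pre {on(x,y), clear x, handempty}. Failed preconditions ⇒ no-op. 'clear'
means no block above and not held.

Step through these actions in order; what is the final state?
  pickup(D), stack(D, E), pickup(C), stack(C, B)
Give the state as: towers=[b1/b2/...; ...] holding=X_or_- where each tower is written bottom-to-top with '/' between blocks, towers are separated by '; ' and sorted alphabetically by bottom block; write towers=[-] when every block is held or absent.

towers=[A/E/D; B/C] holding=-

step 1 (pickup(D)): towers=[A/E; B; C] holding=D
step 2 (stack(D, E)): towers=[A/E/D; B; C] holding=-
step 3 (pickup(C)): towers=[A/E/D; B] holding=C
step 4 (stack(C, B)): towers=[A/E/D; B/C] holding=-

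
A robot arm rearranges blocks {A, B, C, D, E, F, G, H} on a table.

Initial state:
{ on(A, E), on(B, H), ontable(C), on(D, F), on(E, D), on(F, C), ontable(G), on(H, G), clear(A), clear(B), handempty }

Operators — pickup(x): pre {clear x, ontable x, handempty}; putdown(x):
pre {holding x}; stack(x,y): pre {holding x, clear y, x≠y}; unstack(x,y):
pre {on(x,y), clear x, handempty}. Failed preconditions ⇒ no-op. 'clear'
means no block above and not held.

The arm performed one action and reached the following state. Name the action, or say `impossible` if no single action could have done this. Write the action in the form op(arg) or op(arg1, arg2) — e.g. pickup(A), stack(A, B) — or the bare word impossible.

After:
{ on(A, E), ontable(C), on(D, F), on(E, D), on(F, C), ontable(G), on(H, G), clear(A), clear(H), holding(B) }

target: towers=[C/F/D/E/A; G/H] holding=B
     unstack(A, E) → towers=[C/F/D/E; G/H/B] holding=A
     unstack(B, H) → towers=[C/F/D/E/A; G/H] holding=B  ← match

unstack(B, H)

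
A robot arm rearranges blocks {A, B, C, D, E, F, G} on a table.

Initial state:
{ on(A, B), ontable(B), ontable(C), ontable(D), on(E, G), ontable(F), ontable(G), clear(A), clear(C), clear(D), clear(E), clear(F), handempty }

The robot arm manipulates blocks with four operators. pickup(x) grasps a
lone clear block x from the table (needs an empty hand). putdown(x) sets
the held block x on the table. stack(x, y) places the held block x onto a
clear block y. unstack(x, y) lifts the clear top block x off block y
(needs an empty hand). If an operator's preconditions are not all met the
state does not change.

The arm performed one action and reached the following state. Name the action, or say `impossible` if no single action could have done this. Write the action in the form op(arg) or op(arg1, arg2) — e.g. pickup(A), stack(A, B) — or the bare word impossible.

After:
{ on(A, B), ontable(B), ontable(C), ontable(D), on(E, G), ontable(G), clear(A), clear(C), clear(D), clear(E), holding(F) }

pickup(F)

target: towers=[B/A; C; D; G/E] holding=F
         pickup(F) → towers=[B/A; C; D; G/E] holding=F  ← match
         pickup(D) → towers=[B/A; C; F; G/E] holding=D
     unstack(A, B) → towers=[B; C; D; F; G/E] holding=A
     unstack(E, G) → towers=[B/A; C; D; F; G] holding=E
         pickup(C) → towers=[B/A; D; F; G/E] holding=C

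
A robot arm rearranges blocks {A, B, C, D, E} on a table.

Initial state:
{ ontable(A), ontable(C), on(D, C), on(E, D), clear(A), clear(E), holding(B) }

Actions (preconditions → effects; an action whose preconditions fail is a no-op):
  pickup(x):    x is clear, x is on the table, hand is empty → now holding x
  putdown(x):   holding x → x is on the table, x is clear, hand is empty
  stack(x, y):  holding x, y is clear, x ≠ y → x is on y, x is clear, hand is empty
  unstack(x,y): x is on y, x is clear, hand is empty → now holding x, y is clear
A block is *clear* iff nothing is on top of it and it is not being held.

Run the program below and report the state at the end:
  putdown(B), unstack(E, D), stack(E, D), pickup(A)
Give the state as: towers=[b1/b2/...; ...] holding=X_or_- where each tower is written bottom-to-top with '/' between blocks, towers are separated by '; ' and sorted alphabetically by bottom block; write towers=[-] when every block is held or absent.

step 1 (putdown(B)): towers=[A; B; C/D/E] holding=-
step 2 (unstack(E, D)): towers=[A; B; C/D] holding=E
step 3 (stack(E, D)): towers=[A; B; C/D/E] holding=-
step 4 (pickup(A)): towers=[B; C/D/E] holding=A

towers=[B; C/D/E] holding=A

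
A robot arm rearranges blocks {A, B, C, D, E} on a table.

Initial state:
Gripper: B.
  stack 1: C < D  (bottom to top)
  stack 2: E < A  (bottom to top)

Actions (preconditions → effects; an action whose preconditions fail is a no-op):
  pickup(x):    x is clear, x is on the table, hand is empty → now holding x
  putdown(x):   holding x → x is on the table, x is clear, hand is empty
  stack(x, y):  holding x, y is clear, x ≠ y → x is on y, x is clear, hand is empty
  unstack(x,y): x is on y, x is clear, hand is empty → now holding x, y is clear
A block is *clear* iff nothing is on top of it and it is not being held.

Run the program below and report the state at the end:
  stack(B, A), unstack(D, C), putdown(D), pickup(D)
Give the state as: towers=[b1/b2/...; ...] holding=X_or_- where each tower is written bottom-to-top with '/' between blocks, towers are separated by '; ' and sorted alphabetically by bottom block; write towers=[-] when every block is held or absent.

towers=[C; E/A/B] holding=D

step 1 (stack(B, A)): towers=[C/D; E/A/B] holding=-
step 2 (unstack(D, C)): towers=[C; E/A/B] holding=D
step 3 (putdown(D)): towers=[C; D; E/A/B] holding=-
step 4 (pickup(D)): towers=[C; E/A/B] holding=D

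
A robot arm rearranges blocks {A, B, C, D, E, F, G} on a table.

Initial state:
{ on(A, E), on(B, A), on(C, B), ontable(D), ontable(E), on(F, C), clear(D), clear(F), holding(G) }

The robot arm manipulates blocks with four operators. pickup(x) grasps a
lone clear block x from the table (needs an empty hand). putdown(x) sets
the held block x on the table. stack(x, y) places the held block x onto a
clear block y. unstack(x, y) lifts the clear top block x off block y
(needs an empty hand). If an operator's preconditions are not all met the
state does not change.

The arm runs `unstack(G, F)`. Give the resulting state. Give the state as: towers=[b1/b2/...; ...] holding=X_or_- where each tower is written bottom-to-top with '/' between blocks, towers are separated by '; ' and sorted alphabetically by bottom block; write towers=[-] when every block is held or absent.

before: towers=[D; E/A/B/C/F] holding=G
pre[unstack(G, F)]: on(G,F) fail, clear(G) fail, handempty fail
on(G,F), clear(G), handempty unmet → unstack(G, F) is a no-op
after:  towers=[D; E/A/B/C/F] holding=G

towers=[D; E/A/B/C/F] holding=G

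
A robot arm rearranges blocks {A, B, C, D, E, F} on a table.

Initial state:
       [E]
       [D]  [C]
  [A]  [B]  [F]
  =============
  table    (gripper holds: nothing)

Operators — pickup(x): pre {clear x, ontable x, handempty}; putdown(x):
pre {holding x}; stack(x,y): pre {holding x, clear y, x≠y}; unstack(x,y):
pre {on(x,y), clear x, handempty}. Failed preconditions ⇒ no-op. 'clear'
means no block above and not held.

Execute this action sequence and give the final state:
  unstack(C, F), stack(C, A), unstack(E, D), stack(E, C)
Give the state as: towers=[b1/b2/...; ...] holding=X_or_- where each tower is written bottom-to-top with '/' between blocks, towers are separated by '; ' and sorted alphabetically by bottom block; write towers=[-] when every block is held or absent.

step 1 (unstack(C, F)): towers=[A; B/D/E; F] holding=C
step 2 (stack(C, A)): towers=[A/C; B/D/E; F] holding=-
step 3 (unstack(E, D)): towers=[A/C; B/D; F] holding=E
step 4 (stack(E, C)): towers=[A/C/E; B/D; F] holding=-

towers=[A/C/E; B/D; F] holding=-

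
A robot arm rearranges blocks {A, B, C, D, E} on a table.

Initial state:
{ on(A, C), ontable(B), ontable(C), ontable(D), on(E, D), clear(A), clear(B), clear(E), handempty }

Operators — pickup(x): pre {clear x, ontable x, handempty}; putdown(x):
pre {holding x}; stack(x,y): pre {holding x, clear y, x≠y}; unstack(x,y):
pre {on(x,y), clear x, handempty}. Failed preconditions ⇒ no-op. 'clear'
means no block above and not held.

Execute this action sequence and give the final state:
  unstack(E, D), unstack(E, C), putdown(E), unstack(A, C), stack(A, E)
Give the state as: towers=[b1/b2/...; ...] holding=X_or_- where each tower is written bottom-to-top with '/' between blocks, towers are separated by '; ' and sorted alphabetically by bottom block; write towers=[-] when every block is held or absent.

towers=[B; C; D; E/A] holding=-

step 1 (unstack(E, D)): towers=[B; C/A; D] holding=E
step 2 (unstack(E, C)) [no-op]: towers=[B; C/A; D] holding=E
step 3 (putdown(E)): towers=[B; C/A; D; E] holding=-
step 4 (unstack(A, C)): towers=[B; C; D; E] holding=A
step 5 (stack(A, E)): towers=[B; C; D; E/A] holding=-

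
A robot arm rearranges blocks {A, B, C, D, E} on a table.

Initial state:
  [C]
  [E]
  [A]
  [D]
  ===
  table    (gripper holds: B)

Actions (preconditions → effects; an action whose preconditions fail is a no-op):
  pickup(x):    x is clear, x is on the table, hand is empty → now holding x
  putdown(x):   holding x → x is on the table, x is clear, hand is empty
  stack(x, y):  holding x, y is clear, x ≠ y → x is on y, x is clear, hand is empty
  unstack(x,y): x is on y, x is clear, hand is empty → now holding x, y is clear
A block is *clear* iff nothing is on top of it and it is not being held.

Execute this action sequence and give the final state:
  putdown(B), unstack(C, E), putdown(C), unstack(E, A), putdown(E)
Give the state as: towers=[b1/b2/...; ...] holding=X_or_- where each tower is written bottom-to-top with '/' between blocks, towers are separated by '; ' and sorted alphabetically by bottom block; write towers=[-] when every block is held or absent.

step 1 (putdown(B)): towers=[B; D/A/E/C] holding=-
step 2 (unstack(C, E)): towers=[B; D/A/E] holding=C
step 3 (putdown(C)): towers=[B; C; D/A/E] holding=-
step 4 (unstack(E, A)): towers=[B; C; D/A] holding=E
step 5 (putdown(E)): towers=[B; C; D/A; E] holding=-

towers=[B; C; D/A; E] holding=-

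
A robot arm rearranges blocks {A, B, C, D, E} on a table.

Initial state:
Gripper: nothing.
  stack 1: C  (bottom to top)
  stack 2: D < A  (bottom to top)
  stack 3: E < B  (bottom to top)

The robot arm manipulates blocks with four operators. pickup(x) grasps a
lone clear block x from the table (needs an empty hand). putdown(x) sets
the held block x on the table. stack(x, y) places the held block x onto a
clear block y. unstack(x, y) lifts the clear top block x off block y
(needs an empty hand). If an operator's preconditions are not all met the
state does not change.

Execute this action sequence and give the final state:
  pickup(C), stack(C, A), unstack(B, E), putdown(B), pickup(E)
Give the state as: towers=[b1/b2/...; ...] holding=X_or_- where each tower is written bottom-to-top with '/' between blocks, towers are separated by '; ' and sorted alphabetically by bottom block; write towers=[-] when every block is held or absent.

towers=[B; D/A/C] holding=E

step 1 (pickup(C)): towers=[D/A; E/B] holding=C
step 2 (stack(C, A)): towers=[D/A/C; E/B] holding=-
step 3 (unstack(B, E)): towers=[D/A/C; E] holding=B
step 4 (putdown(B)): towers=[B; D/A/C; E] holding=-
step 5 (pickup(E)): towers=[B; D/A/C] holding=E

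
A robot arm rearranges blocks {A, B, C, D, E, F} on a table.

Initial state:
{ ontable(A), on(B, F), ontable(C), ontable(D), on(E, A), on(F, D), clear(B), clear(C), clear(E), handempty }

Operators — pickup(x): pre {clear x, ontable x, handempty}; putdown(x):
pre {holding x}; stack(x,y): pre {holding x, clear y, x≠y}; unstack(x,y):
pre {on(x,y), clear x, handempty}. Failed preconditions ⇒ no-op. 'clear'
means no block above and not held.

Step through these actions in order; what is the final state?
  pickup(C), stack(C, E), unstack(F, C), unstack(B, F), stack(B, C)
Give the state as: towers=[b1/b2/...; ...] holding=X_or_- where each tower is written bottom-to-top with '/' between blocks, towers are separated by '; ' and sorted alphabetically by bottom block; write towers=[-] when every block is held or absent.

step 1 (pickup(C)): towers=[A/E; D/F/B] holding=C
step 2 (stack(C, E)): towers=[A/E/C; D/F/B] holding=-
step 3 (unstack(F, C)) [no-op]: towers=[A/E/C; D/F/B] holding=-
step 4 (unstack(B, F)): towers=[A/E/C; D/F] holding=B
step 5 (stack(B, C)): towers=[A/E/C/B; D/F] holding=-

towers=[A/E/C/B; D/F] holding=-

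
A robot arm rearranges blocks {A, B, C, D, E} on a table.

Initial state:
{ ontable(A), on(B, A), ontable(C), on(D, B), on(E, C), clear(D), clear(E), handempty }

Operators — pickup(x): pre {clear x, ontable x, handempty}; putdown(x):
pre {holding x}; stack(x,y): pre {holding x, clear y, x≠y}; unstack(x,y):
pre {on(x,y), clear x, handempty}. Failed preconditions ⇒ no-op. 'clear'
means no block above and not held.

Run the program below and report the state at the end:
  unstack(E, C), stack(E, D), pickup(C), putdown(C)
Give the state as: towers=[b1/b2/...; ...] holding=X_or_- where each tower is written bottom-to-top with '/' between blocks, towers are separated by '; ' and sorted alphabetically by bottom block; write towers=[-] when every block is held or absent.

towers=[A/B/D/E; C] holding=-

step 1 (unstack(E, C)): towers=[A/B/D; C] holding=E
step 2 (stack(E, D)): towers=[A/B/D/E; C] holding=-
step 3 (pickup(C)): towers=[A/B/D/E] holding=C
step 4 (putdown(C)): towers=[A/B/D/E; C] holding=-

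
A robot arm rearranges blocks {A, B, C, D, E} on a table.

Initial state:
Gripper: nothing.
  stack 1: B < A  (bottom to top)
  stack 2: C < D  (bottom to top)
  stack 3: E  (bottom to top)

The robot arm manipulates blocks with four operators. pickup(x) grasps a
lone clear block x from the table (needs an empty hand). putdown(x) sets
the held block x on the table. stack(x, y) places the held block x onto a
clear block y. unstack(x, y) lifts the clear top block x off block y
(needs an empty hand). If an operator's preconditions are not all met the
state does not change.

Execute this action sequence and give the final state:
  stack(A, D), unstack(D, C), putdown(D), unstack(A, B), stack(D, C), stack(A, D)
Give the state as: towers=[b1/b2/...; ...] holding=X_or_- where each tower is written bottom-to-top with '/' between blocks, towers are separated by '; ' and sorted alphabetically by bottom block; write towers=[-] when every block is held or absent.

towers=[B; C; D/A; E] holding=-

step 1 (stack(A, D)) [no-op]: towers=[B/A; C/D; E] holding=-
step 2 (unstack(D, C)): towers=[B/A; C; E] holding=D
step 3 (putdown(D)): towers=[B/A; C; D; E] holding=-
step 4 (unstack(A, B)): towers=[B; C; D; E] holding=A
step 5 (stack(D, C)) [no-op]: towers=[B; C; D; E] holding=A
step 6 (stack(A, D)): towers=[B; C; D/A; E] holding=-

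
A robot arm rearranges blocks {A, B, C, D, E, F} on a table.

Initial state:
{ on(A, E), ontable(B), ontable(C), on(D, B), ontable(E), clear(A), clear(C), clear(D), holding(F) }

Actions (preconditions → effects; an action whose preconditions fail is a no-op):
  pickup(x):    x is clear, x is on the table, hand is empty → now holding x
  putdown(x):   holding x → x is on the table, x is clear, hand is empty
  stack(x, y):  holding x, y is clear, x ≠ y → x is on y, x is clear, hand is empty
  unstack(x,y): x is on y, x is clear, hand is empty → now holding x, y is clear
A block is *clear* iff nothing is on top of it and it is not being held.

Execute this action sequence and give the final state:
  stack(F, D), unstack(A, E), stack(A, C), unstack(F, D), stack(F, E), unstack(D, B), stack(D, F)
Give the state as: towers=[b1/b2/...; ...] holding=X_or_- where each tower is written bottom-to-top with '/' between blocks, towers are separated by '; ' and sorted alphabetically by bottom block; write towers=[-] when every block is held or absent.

step 1 (stack(F, D)): towers=[B/D/F; C; E/A] holding=-
step 2 (unstack(A, E)): towers=[B/D/F; C; E] holding=A
step 3 (stack(A, C)): towers=[B/D/F; C/A; E] holding=-
step 4 (unstack(F, D)): towers=[B/D; C/A; E] holding=F
step 5 (stack(F, E)): towers=[B/D; C/A; E/F] holding=-
step 6 (unstack(D, B)): towers=[B; C/A; E/F] holding=D
step 7 (stack(D, F)): towers=[B; C/A; E/F/D] holding=-

towers=[B; C/A; E/F/D] holding=-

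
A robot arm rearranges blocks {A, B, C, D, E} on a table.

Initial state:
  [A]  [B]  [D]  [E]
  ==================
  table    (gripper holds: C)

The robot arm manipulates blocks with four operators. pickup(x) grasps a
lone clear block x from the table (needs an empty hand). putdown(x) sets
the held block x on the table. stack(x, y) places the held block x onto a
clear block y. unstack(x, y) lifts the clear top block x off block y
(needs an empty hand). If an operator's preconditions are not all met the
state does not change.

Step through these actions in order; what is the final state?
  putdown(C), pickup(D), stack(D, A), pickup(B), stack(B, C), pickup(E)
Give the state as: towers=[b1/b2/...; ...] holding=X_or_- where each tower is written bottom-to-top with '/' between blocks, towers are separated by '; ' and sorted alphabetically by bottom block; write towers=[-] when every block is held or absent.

towers=[A/D; C/B] holding=E

step 1 (putdown(C)): towers=[A; B; C; D; E] holding=-
step 2 (pickup(D)): towers=[A; B; C; E] holding=D
step 3 (stack(D, A)): towers=[A/D; B; C; E] holding=-
step 4 (pickup(B)): towers=[A/D; C; E] holding=B
step 5 (stack(B, C)): towers=[A/D; C/B; E] holding=-
step 6 (pickup(E)): towers=[A/D; C/B] holding=E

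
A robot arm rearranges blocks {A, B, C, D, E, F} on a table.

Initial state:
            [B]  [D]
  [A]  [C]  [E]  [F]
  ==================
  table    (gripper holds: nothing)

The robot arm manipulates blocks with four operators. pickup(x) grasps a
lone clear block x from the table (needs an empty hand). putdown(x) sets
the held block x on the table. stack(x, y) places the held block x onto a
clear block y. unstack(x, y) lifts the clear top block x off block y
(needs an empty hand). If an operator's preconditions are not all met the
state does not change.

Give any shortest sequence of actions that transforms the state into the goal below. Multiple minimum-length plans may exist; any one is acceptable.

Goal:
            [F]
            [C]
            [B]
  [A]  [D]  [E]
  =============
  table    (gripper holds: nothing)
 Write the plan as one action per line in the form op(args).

unstack(D, F)
putdown(D)
pickup(C)
stack(C, B)
pickup(F)
stack(F, C)

step 1 (unstack(D, F)): towers=[A; C; E/B; F] holding=D
step 2 (putdown(D)): towers=[A; C; D; E/B; F] holding=-
step 3 (pickup(C)): towers=[A; D; E/B; F] holding=C
step 4 (stack(C, B)): towers=[A; D; E/B/C; F] holding=-
step 5 (pickup(F)): towers=[A; D; E/B/C] holding=F
step 6 (stack(F, C)): towers=[A; D; E/B/C/F] holding=-
goal check: towers=[A; D; E/B/C/F] holding=- — reached (length 6, optimal by BFS)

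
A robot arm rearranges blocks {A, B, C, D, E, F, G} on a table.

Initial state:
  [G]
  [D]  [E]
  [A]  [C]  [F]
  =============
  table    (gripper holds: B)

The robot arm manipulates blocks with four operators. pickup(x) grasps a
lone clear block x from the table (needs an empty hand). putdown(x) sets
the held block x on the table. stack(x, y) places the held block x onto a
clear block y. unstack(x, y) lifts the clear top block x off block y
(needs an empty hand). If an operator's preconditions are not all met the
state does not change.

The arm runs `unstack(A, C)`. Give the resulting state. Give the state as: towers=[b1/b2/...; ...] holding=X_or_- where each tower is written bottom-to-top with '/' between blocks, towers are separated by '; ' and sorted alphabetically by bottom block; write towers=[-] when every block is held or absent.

towers=[A/D/G; C/E; F] holding=B

before: towers=[A/D/G; C/E; F] holding=B
pre[unstack(A, C)]: on(A,C) no, clear(A) no, handempty no
on(A,C), clear(A), handempty unmet → unstack(A, C) is a no-op
after:  towers=[A/D/G; C/E; F] holding=B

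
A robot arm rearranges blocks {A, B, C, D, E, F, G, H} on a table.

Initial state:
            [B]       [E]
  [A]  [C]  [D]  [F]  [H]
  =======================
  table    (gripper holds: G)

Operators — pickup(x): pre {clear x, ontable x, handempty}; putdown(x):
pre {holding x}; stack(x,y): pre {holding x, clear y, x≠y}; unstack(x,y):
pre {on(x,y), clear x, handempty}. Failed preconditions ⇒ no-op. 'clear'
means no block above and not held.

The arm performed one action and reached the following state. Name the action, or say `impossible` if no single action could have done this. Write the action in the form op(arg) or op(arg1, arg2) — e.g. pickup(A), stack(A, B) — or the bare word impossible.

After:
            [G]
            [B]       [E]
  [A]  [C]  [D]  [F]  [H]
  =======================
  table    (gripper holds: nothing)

stack(G, B)

target: towers=[A; C; D/B/G; F; H/E] holding=-
        putdown(G) → towers=[A; C; D/B; F; G; H/E] holding=-
       stack(G, A) → towers=[A/G; C; D/B; F; H/E] holding=-
       stack(G, E) → towers=[A; C; D/B; F; H/E/G] holding=-
       stack(G, B) → towers=[A; C; D/B/G; F; H/E] holding=-  ← match
       stack(G, F) → towers=[A; C; D/B; F/G; H/E] holding=-
       stack(G, C) → towers=[A; C/G; D/B; F; H/E] holding=-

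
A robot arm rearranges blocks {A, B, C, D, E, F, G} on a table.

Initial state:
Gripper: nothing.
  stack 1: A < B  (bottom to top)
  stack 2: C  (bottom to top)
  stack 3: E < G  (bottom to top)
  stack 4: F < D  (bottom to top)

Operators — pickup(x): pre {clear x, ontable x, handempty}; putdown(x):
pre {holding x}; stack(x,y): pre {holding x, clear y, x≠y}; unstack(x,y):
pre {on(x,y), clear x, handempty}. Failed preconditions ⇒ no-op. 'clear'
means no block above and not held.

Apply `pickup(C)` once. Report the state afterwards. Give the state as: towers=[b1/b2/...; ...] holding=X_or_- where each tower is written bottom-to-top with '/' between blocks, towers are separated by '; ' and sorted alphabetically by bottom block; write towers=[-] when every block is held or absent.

towers=[A/B; E/G; F/D] holding=C

before: towers=[A/B; C; E/G; F/D] holding=-
pre[pickup(C)]: clear(C) ✓, ontable(C) ✓, handempty ✓
all met → apply pickup(C)
after:  towers=[A/B; E/G; F/D] holding=C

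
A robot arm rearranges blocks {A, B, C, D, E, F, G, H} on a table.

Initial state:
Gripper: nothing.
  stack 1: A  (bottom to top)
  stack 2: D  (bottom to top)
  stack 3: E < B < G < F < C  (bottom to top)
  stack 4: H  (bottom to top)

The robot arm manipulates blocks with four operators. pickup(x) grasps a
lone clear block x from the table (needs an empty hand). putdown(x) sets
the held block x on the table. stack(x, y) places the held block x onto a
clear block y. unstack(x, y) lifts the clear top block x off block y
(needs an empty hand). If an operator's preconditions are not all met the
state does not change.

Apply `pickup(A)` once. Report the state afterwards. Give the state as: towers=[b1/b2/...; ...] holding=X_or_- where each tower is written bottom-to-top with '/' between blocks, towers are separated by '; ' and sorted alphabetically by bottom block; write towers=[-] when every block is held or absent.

before: towers=[A; D; E/B/G/F/C; H] holding=-
pre[pickup(A)]: clear(A) ✓, ontable(A) ✓, handempty ✓
all met → apply pickup(A)
after:  towers=[D; E/B/G/F/C; H] holding=A

towers=[D; E/B/G/F/C; H] holding=A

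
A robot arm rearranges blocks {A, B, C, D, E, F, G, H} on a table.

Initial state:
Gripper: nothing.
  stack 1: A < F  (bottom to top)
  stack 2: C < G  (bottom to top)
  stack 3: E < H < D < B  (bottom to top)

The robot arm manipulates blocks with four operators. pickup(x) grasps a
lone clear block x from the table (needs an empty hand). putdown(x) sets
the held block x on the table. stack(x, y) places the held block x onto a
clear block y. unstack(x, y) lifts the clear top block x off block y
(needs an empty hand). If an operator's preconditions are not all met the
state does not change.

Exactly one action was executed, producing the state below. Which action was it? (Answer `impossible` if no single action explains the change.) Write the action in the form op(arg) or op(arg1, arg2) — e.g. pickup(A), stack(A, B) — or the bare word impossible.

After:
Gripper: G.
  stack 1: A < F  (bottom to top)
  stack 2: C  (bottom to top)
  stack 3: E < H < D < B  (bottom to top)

unstack(G, C)

target: towers=[A/F; C; E/H/D/B] holding=G
     unstack(G, C) → towers=[A/F; C; E/H/D/B] holding=G  ← match
     unstack(B, D) → towers=[A/F; C/G; E/H/D] holding=B
     unstack(F, A) → towers=[A; C/G; E/H/D/B] holding=F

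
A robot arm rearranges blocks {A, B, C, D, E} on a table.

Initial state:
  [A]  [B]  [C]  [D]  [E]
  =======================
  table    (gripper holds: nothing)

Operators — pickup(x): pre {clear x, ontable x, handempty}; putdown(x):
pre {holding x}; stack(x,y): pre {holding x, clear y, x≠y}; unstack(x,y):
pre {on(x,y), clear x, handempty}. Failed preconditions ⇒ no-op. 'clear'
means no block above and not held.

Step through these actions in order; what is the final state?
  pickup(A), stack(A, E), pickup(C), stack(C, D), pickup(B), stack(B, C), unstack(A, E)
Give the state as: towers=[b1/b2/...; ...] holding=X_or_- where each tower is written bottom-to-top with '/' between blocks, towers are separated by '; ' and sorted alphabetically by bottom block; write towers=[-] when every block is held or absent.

towers=[D/C/B; E] holding=A

step 1 (pickup(A)): towers=[B; C; D; E] holding=A
step 2 (stack(A, E)): towers=[B; C; D; E/A] holding=-
step 3 (pickup(C)): towers=[B; D; E/A] holding=C
step 4 (stack(C, D)): towers=[B; D/C; E/A] holding=-
step 5 (pickup(B)): towers=[D/C; E/A] holding=B
step 6 (stack(B, C)): towers=[D/C/B; E/A] holding=-
step 7 (unstack(A, E)): towers=[D/C/B; E] holding=A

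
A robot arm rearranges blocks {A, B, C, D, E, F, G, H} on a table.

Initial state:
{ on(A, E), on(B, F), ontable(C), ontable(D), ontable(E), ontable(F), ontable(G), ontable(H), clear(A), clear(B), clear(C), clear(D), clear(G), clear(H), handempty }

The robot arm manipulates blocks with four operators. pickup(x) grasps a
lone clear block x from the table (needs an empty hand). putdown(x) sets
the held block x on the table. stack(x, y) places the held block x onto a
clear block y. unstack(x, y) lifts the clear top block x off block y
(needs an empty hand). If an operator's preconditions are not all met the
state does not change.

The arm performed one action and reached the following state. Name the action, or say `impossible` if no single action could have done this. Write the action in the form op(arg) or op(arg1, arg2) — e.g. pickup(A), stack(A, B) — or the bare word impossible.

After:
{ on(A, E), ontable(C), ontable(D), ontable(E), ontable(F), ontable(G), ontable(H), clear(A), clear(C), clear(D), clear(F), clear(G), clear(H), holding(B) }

unstack(B, F)

target: towers=[C; D; E/A; F; G; H] holding=B
         pickup(G) → towers=[C; D; E/A; F/B; H] holding=G
     unstack(A, E) → towers=[C; D; E; F/B; G; H] holding=A
         pickup(H) → towers=[C; D; E/A; F/B; G] holding=H
     unstack(B, F) → towers=[C; D; E/A; F; G; H] holding=B  ← match
         pickup(D) → towers=[C; E/A; F/B; G; H] holding=D
         pickup(C) → towers=[D; E/A; F/B; G; H] holding=C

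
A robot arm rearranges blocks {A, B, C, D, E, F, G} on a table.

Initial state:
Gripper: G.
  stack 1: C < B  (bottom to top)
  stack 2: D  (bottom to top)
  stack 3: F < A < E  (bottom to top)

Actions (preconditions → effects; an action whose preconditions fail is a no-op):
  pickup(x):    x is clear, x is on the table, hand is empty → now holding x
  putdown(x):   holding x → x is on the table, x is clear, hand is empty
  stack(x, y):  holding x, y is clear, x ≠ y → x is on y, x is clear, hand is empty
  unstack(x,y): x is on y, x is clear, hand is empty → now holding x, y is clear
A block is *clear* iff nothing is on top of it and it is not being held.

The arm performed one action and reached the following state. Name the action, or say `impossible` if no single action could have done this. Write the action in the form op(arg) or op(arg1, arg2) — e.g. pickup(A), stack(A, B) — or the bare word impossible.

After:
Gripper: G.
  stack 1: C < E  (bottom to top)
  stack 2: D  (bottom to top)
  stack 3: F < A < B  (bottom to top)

target: towers=[C/E; D; F/A/B] holding=G
        putdown(G) → towers=[C/B; D; F/A/E; G] holding=-
       stack(G, B) → towers=[C/B/G; D; F/A/E] holding=-
       stack(G, D) → towers=[C/B; D/G; F/A/E] holding=-
       stack(G, E) → towers=[C/B; D; F/A/E/G] holding=-
none of the 4 applicable actions match → impossible

impossible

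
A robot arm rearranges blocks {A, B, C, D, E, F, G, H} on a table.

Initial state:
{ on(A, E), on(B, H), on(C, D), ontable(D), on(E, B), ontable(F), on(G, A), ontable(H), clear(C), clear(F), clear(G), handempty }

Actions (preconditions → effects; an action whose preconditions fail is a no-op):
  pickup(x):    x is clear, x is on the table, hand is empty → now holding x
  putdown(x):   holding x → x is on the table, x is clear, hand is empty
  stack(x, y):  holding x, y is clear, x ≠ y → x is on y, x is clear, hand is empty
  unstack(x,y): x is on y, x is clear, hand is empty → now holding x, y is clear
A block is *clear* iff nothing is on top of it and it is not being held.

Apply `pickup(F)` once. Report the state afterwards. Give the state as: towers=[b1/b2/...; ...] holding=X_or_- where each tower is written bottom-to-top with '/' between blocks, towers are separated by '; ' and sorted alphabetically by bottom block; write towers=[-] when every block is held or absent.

towers=[D/C; H/B/E/A/G] holding=F

before: towers=[D/C; F; H/B/E/A/G] holding=-
pre[pickup(F)]: clear(F) yes, ontable(F) yes, handempty yes
all met → apply pickup(F)
after:  towers=[D/C; H/B/E/A/G] holding=F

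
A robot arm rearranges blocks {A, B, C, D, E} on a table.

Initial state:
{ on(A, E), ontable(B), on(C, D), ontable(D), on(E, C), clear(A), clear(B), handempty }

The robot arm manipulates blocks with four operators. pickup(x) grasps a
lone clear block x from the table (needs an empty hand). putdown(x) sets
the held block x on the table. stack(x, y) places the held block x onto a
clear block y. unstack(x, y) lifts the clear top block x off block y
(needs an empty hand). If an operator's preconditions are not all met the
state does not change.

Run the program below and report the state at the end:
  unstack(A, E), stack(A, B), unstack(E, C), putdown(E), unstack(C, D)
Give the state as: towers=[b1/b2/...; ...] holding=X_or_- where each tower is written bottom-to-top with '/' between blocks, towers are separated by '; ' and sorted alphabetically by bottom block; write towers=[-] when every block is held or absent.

towers=[B/A; D; E] holding=C

step 1 (unstack(A, E)): towers=[B; D/C/E] holding=A
step 2 (stack(A, B)): towers=[B/A; D/C/E] holding=-
step 3 (unstack(E, C)): towers=[B/A; D/C] holding=E
step 4 (putdown(E)): towers=[B/A; D/C; E] holding=-
step 5 (unstack(C, D)): towers=[B/A; D; E] holding=C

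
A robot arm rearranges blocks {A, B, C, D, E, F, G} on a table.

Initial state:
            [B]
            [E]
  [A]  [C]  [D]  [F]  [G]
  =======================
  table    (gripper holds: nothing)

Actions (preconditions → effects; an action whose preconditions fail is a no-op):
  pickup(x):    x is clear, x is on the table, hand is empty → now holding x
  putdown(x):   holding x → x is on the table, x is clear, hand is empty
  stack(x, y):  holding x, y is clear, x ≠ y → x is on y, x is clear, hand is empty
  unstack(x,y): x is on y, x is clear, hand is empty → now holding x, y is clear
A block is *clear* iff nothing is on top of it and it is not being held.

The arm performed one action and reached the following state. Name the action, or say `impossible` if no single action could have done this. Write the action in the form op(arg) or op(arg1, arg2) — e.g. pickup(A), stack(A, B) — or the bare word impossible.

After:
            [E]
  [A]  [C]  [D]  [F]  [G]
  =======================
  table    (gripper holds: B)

target: towers=[A; C; D/E; F; G] holding=B
     unstack(B, E) → towers=[A; C; D/E; F; G] holding=B  ← match
         pickup(F) → towers=[A; C; D/E/B; G] holding=F
         pickup(G) → towers=[A; C; D/E/B; F] holding=G
         pickup(A) → towers=[C; D/E/B; F; G] holding=A
         pickup(C) → towers=[A; D/E/B; F; G] holding=C

unstack(B, E)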